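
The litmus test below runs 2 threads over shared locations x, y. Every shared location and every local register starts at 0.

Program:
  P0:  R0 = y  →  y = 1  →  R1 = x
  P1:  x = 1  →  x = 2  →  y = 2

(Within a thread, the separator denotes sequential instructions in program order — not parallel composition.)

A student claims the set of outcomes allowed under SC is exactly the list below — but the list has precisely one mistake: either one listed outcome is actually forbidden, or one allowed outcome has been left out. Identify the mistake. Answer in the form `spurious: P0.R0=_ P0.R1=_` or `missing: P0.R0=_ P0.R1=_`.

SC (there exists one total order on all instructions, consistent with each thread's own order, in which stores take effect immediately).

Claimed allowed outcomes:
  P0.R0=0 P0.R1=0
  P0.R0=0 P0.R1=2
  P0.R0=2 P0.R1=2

outcome vector order: (P0.R0,P0.R1)
under SC → 0/0; 0/1; 0/2; 2/2
SC∖claimed = {0/1}

missing: P0.R0=0 P0.R1=1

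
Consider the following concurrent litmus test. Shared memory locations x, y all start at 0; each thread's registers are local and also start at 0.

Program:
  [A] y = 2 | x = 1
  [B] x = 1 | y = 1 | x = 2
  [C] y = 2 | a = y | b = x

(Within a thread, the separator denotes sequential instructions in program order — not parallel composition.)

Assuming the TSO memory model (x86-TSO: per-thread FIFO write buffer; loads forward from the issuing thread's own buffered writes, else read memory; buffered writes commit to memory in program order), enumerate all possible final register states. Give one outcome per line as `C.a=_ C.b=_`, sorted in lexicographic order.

C.a=1 C.b=1
C.a=1 C.b=2
C.a=2 C.b=0
C.a=2 C.b=1
C.a=2 C.b=2

outcome vector order: (C.a,C.b)
|TSO outcomes| = 5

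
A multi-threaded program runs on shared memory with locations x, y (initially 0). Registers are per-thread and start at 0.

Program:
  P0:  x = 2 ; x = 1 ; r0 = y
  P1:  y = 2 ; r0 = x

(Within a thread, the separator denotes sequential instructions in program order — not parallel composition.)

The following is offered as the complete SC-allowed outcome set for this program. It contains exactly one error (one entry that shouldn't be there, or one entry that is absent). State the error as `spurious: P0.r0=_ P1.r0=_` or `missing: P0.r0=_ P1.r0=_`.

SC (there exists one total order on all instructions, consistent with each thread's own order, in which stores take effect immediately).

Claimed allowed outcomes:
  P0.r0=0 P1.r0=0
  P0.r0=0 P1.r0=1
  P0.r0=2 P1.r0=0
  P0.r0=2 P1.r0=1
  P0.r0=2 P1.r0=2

outcome vector order: (P0.r0,P1.r0)
[SC] allowed = {<0 1>, <2 0>, <2 1>, <2 2>}
claimed∖SC = {<0 0>}

spurious: P0.r0=0 P1.r0=0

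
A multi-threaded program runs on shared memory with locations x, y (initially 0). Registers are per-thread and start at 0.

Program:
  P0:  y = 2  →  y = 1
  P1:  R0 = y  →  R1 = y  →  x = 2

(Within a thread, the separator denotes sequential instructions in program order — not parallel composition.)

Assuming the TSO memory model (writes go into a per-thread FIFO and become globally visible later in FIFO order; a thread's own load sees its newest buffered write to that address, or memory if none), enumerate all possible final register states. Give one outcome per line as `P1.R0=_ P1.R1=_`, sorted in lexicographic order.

P1.R0=0 P1.R1=0
P1.R0=0 P1.R1=1
P1.R0=0 P1.R1=2
P1.R0=1 P1.R1=1
P1.R0=2 P1.R1=1
P1.R0=2 P1.R1=2

outcome vector order: (P1.R0,P1.R1)
|TSO outcomes| = 6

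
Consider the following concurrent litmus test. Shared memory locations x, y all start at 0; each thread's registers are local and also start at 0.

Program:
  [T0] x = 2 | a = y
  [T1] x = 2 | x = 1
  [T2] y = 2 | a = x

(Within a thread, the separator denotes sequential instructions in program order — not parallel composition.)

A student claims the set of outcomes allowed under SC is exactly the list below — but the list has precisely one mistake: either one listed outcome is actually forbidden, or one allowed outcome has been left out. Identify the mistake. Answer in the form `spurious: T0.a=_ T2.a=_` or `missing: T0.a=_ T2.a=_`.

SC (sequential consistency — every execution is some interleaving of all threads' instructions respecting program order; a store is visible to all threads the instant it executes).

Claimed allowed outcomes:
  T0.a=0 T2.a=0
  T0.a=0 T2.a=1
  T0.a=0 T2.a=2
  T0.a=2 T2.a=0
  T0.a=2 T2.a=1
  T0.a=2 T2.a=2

outcome vector order: (T0.a,T2.a)
[SC] allowed = {(0,1); (0,2); (2,0); (2,1); (2,2)}
claimed∖SC = {(0,0)}

spurious: T0.a=0 T2.a=0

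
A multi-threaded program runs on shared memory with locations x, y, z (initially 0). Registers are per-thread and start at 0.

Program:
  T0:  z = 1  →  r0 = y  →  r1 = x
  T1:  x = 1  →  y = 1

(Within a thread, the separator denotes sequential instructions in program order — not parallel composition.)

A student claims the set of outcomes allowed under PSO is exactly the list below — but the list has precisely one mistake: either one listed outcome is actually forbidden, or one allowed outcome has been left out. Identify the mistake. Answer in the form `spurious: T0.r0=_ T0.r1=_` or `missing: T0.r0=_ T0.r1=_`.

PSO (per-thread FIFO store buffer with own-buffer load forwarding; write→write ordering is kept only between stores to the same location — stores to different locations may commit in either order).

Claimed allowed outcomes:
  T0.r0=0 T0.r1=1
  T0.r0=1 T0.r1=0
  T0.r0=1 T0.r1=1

missing: T0.r0=0 T0.r1=0

outcome vector order: (T0.r0,T0.r1)
PSO: 4 outcomes — {0/0, 0/1, 1/0, 1/1}
PSO∖claimed = {0/0}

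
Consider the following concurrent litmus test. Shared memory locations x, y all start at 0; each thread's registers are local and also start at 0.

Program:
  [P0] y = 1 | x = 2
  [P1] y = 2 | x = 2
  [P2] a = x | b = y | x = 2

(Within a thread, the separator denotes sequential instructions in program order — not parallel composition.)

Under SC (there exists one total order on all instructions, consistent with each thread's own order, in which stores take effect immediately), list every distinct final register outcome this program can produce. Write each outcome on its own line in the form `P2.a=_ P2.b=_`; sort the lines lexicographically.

outcome vector order: (P2.a,P2.b)
|SC outcomes| = 5

P2.a=0 P2.b=0
P2.a=0 P2.b=1
P2.a=0 P2.b=2
P2.a=2 P2.b=1
P2.a=2 P2.b=2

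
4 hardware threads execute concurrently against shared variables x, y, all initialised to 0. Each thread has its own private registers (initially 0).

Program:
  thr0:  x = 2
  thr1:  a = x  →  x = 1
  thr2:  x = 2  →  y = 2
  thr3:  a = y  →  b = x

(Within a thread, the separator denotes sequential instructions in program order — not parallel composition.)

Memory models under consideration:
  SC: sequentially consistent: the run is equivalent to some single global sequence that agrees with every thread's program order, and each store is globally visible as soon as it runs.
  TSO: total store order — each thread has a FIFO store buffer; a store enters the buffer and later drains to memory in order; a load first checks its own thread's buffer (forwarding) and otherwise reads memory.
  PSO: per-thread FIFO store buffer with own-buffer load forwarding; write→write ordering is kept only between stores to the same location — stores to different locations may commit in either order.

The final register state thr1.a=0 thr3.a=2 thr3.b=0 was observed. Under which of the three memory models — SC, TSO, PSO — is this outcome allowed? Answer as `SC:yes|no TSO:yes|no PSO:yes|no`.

SC:no TSO:no PSO:yes

outcome vector order: (thr1.a,thr3.a,thr3.b)
SC: 10 outcomes — {<0 0 0>; <0 0 1>; <0 0 2>; <0 2 1>; <0 2 2>; <2 0 0>; <2 0 1>; <2 0 2>; <2 2 1>; <2 2 2>}
TSO: 10 outcomes — {<0 0 0>; <0 0 1>; <0 0 2>; <0 2 1>; <0 2 2>; <2 0 0>; <2 0 1>; <2 0 2>; <2 2 1>; <2 2 2>}
PSO: 12 outcomes — {<0 0 0>; <0 0 1>; <0 0 2>; <0 2 0>; <0 2 1>; <0 2 2>; <2 0 0>; <2 0 1>; <2 0 2>; <2 2 0>; <2 2 1>; <2 2 2>}
target <0 2 0> ∈ {PSO}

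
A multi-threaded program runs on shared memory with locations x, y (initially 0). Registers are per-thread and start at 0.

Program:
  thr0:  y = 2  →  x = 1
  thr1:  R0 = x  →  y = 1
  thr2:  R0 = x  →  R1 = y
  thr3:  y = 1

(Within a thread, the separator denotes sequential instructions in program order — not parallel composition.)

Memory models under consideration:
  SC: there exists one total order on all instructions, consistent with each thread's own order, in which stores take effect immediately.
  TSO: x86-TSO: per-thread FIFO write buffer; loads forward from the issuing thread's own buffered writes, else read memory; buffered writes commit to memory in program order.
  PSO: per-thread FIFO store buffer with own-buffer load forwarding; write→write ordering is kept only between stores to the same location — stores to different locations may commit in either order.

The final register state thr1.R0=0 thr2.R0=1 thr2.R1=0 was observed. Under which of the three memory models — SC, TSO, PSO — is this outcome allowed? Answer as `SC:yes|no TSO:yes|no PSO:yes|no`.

SC:no TSO:no PSO:yes

outcome vector order: (thr1.R0,thr2.R0,thr2.R1)
SC (10): (0,0,0) (0,0,1) (0,0,2) (0,1,1) (0,1,2) (1,0,0) (1,0,1) (1,0,2) (1,1,1) (1,1,2)
TSO (10): (0,0,0) (0,0,1) (0,0,2) (0,1,1) (0,1,2) (1,0,0) (1,0,1) (1,0,2) (1,1,1) (1,1,2)
PSO (12): (0,0,0) (0,0,1) (0,0,2) (0,1,0) (0,1,1) (0,1,2) (1,0,0) (1,0,1) (1,0,2) (1,1,0) (1,1,1) (1,1,2)
target (0,1,0) ∈ {PSO}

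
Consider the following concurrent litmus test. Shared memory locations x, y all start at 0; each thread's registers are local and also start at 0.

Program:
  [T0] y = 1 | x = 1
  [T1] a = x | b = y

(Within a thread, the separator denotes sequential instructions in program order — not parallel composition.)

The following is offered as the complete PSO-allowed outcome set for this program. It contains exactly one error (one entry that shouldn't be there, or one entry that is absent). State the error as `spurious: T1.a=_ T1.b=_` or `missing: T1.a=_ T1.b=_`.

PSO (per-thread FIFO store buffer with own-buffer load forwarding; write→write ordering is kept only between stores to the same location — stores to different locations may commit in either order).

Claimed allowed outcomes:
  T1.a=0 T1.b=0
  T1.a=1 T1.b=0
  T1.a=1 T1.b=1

outcome vector order: (T1.a,T1.b)
PSO: 4 outcomes — {00, 01, 10, 11}
PSO∖claimed = {01}

missing: T1.a=0 T1.b=1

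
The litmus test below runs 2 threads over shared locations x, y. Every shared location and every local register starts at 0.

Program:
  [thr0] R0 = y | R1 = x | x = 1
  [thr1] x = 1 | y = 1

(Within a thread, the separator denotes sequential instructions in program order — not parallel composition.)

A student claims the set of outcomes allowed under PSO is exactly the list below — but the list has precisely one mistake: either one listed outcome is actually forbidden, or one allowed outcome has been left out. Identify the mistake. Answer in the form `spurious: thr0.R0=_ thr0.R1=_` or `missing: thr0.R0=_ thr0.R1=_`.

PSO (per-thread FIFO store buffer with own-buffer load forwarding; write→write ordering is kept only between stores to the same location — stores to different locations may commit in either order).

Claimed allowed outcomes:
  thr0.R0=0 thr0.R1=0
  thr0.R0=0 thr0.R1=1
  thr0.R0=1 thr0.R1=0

missing: thr0.R0=1 thr0.R1=1

outcome vector order: (thr0.R0,thr0.R1)
[PSO] allowed = {<0 0>, <0 1>, <1 0>, <1 1>}
PSO∖claimed = {<1 1>}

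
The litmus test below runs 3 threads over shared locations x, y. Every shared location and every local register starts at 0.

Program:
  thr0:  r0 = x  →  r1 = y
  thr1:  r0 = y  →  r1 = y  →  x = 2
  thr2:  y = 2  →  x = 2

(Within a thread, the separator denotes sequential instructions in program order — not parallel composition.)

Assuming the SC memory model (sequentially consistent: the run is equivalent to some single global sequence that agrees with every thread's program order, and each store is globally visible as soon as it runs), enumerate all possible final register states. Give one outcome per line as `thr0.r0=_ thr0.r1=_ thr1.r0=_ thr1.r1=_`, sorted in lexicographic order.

thr0.r0=0 thr0.r1=0 thr1.r0=0 thr1.r1=0
thr0.r0=0 thr0.r1=0 thr1.r0=0 thr1.r1=2
thr0.r0=0 thr0.r1=0 thr1.r0=2 thr1.r1=2
thr0.r0=0 thr0.r1=2 thr1.r0=0 thr1.r1=0
thr0.r0=0 thr0.r1=2 thr1.r0=0 thr1.r1=2
thr0.r0=0 thr0.r1=2 thr1.r0=2 thr1.r1=2
thr0.r0=2 thr0.r1=0 thr1.r0=0 thr1.r1=0
thr0.r0=2 thr0.r1=2 thr1.r0=0 thr1.r1=0
thr0.r0=2 thr0.r1=2 thr1.r0=0 thr1.r1=2
thr0.r0=2 thr0.r1=2 thr1.r0=2 thr1.r1=2

outcome vector order: (thr0.r0,thr0.r1,thr1.r0,thr1.r1)
|SC outcomes| = 10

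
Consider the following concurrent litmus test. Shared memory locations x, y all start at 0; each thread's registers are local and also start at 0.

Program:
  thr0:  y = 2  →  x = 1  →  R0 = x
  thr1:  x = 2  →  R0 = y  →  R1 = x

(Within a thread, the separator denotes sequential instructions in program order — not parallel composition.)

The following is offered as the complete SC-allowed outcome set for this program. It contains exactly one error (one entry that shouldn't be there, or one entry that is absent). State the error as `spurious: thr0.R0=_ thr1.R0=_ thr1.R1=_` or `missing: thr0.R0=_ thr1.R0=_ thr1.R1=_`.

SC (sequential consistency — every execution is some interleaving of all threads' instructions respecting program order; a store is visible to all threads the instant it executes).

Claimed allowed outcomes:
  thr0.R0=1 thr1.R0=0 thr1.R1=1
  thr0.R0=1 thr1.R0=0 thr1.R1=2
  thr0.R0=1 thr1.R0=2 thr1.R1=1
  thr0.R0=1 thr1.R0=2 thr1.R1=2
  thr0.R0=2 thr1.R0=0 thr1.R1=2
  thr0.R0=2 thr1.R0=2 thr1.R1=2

outcome vector order: (thr0.R0,thr1.R0,thr1.R1)
under SC → 1/0/1 1/0/2 1/2/1 1/2/2 2/2/2
claimed∖SC = {2/0/2}

spurious: thr0.R0=2 thr1.R0=0 thr1.R1=2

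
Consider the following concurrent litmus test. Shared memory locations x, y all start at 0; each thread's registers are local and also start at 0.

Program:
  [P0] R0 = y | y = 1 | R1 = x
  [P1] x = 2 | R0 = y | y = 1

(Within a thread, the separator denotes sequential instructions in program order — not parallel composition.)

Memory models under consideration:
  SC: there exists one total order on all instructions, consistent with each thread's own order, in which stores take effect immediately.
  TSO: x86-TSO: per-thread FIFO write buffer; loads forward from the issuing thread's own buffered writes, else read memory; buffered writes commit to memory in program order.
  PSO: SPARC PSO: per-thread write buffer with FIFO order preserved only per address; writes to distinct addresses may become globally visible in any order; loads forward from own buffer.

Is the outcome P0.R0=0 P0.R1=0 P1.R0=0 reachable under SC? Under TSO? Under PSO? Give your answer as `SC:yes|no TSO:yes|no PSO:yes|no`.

SC:no TSO:yes PSO:yes

outcome vector order: (P0.R0,P0.R1,P1.R0)
SC: 4 outcomes — {(0,0,1) (0,2,0) (0,2,1) (1,2,0)}
TSO: 5 outcomes — {(0,0,0) (0,0,1) (0,2,0) (0,2,1) (1,2,0)}
PSO: 6 outcomes — {(0,0,0) (0,0,1) (0,2,0) (0,2,1) (1,0,0) (1,2,0)}
target (0,0,0) ∈ {TSO,PSO}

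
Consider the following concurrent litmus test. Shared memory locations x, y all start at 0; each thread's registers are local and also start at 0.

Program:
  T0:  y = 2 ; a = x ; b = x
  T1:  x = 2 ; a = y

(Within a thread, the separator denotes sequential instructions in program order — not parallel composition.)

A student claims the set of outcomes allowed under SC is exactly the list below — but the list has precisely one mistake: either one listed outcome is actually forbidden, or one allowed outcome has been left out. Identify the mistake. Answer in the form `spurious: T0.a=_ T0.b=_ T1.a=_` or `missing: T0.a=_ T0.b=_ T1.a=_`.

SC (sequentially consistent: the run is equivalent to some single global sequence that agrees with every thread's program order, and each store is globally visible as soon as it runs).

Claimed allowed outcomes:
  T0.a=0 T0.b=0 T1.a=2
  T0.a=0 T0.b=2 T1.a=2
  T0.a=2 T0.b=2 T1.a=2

missing: T0.a=2 T0.b=2 T1.a=0

outcome vector order: (T0.a,T0.b,T1.a)
SC: 4 outcomes — {(0,0,2); (0,2,2); (2,2,0); (2,2,2)}
SC∖claimed = {(2,2,0)}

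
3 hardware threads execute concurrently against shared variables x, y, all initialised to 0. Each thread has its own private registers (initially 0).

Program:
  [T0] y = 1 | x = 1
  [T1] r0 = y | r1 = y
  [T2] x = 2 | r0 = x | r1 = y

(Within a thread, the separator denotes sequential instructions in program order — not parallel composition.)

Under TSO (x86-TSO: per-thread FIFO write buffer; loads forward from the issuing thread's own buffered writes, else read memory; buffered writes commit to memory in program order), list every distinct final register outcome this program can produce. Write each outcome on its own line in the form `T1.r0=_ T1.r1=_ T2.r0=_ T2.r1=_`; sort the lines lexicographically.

outcome vector order: (T1.r0,T1.r1,T2.r0,T2.r1)
|TSO outcomes| = 9

T1.r0=0 T1.r1=0 T2.r0=1 T2.r1=1
T1.r0=0 T1.r1=0 T2.r0=2 T2.r1=0
T1.r0=0 T1.r1=0 T2.r0=2 T2.r1=1
T1.r0=0 T1.r1=1 T2.r0=1 T2.r1=1
T1.r0=0 T1.r1=1 T2.r0=2 T2.r1=0
T1.r0=0 T1.r1=1 T2.r0=2 T2.r1=1
T1.r0=1 T1.r1=1 T2.r0=1 T2.r1=1
T1.r0=1 T1.r1=1 T2.r0=2 T2.r1=0
T1.r0=1 T1.r1=1 T2.r0=2 T2.r1=1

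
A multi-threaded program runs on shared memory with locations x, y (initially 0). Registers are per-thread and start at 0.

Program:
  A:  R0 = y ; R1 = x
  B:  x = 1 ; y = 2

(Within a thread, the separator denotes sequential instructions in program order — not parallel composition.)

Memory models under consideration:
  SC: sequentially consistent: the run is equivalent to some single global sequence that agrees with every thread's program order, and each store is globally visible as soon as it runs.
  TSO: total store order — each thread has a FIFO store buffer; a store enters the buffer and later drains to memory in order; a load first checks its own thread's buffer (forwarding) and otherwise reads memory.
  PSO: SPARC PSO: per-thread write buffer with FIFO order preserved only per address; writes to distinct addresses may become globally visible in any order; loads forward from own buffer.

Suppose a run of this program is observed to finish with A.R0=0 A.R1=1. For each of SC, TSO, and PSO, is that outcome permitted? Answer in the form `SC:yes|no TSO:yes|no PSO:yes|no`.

outcome vector order: (A.R0,A.R1)
SC (3): 0/0 0/1 2/1
TSO (3): 0/0 0/1 2/1
PSO (4): 0/0 0/1 2/0 2/1
target 0/1 ∈ {SC,TSO,PSO}

SC:yes TSO:yes PSO:yes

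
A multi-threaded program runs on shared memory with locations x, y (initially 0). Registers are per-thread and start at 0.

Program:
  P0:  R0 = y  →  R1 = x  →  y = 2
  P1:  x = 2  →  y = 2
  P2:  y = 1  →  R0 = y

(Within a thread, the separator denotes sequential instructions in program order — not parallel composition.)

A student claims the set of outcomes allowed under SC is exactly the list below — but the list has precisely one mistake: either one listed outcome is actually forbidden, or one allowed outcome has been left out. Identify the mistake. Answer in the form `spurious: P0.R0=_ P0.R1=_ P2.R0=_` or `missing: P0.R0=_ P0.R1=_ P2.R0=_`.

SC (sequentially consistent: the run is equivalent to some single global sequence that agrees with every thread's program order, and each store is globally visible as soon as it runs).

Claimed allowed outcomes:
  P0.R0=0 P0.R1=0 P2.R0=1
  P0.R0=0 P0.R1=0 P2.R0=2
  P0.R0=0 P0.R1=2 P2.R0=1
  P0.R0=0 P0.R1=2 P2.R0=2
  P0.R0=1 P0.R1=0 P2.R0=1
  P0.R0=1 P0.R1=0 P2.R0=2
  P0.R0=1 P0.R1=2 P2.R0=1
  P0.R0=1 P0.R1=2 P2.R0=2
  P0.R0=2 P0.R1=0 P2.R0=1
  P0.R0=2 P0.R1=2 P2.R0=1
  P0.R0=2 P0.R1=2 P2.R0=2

spurious: P0.R0=2 P0.R1=0 P2.R0=1

outcome vector order: (P0.R0,P0.R1,P2.R0)
SC (10): <0 0 1>; <0 0 2>; <0 2 1>; <0 2 2>; <1 0 1>; <1 0 2>; <1 2 1>; <1 2 2>; <2 2 1>; <2 2 2>
claimed∖SC = {<2 0 1>}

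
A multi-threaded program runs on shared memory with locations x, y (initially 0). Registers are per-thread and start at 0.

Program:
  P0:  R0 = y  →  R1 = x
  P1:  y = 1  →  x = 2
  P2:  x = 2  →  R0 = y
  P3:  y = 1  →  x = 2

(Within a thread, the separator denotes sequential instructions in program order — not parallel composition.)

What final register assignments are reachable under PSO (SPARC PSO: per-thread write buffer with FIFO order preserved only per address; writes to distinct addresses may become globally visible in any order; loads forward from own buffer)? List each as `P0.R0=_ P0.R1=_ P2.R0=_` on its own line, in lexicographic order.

P0.R0=0 P0.R1=0 P2.R0=0
P0.R0=0 P0.R1=0 P2.R0=1
P0.R0=0 P0.R1=2 P2.R0=0
P0.R0=0 P0.R1=2 P2.R0=1
P0.R0=1 P0.R1=0 P2.R0=0
P0.R0=1 P0.R1=0 P2.R0=1
P0.R0=1 P0.R1=2 P2.R0=0
P0.R0=1 P0.R1=2 P2.R0=1

outcome vector order: (P0.R0,P0.R1,P2.R0)
|PSO outcomes| = 8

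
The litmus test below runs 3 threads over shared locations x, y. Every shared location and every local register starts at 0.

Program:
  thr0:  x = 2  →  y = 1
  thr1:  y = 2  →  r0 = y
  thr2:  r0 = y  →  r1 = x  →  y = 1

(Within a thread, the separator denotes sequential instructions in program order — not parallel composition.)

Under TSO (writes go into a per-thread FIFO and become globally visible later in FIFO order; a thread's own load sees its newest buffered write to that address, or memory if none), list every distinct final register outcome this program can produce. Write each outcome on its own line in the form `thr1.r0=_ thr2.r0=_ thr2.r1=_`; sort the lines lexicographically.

thr1.r0=1 thr2.r0=0 thr2.r1=0
thr1.r0=1 thr2.r0=0 thr2.r1=2
thr1.r0=1 thr2.r0=1 thr2.r1=2
thr1.r0=1 thr2.r0=2 thr2.r1=0
thr1.r0=1 thr2.r0=2 thr2.r1=2
thr1.r0=2 thr2.r0=0 thr2.r1=0
thr1.r0=2 thr2.r0=0 thr2.r1=2
thr1.r0=2 thr2.r0=1 thr2.r1=2
thr1.r0=2 thr2.r0=2 thr2.r1=0
thr1.r0=2 thr2.r0=2 thr2.r1=2

outcome vector order: (thr1.r0,thr2.r0,thr2.r1)
|TSO outcomes| = 10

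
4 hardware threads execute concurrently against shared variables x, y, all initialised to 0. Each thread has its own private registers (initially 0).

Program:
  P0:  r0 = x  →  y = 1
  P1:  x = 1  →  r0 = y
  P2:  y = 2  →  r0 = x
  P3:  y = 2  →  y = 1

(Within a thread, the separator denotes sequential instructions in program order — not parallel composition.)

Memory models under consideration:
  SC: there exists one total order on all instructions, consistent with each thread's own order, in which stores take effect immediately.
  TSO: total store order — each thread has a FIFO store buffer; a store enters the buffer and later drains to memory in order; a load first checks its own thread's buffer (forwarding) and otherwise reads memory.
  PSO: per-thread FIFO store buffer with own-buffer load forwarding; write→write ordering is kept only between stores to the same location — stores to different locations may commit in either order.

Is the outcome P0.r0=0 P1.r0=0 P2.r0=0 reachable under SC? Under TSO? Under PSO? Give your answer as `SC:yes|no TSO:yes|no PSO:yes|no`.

SC:no TSO:yes PSO:yes

outcome vector order: (P0.r0,P1.r0,P2.r0)
[SC] allowed = {0/0/1, 0/1/0, 0/1/1, 0/2/0, 0/2/1, 1/0/1, 1/1/0, 1/1/1, 1/2/0, 1/2/1}
[TSO] allowed = {0/0/0, 0/0/1, 0/1/0, 0/1/1, 0/2/0, 0/2/1, 1/0/0, 1/0/1, 1/1/0, 1/1/1, 1/2/0, 1/2/1}
[PSO] allowed = {0/0/0, 0/0/1, 0/1/0, 0/1/1, 0/2/0, 0/2/1, 1/0/0, 1/0/1, 1/1/0, 1/1/1, 1/2/0, 1/2/1}
target 0/0/0 ∈ {TSO,PSO}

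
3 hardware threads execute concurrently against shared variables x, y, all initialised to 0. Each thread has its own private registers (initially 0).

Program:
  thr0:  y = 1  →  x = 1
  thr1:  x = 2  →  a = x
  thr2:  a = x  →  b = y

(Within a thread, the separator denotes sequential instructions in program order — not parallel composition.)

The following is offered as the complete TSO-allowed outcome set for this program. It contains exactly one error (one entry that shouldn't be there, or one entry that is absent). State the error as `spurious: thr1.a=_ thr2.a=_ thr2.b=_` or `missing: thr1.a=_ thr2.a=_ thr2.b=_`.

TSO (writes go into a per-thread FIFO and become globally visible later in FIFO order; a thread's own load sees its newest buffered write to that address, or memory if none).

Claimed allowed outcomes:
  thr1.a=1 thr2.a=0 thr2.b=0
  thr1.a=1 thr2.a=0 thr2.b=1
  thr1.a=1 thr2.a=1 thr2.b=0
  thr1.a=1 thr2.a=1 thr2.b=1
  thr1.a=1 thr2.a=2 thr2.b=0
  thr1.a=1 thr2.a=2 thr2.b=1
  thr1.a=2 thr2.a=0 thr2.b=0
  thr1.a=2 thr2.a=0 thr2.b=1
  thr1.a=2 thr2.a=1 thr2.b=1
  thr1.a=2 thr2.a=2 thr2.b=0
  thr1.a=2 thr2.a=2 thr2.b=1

outcome vector order: (thr1.a,thr2.a,thr2.b)
TSO (10): 100 101 111 120 121 200 201 211 220 221
claimed∖TSO = {110}

spurious: thr1.a=1 thr2.a=1 thr2.b=0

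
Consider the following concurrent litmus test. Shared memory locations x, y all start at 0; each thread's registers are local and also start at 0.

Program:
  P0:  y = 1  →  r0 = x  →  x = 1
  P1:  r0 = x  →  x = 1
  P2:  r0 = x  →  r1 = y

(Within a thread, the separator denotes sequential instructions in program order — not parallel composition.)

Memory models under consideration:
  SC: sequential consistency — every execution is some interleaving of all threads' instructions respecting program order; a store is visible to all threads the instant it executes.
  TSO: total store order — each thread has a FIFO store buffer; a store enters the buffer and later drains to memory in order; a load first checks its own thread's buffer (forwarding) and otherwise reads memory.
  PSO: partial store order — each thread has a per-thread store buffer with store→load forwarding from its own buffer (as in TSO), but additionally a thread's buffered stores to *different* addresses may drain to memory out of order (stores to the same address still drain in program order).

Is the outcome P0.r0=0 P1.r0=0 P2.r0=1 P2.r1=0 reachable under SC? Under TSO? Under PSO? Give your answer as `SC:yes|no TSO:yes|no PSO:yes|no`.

outcome vector order: (P0.r0,P1.r0,P2.r0,P2.r1)
under SC → 0/0/0/0 0/0/0/1 0/0/1/1 0/1/0/0 0/1/0/1 0/1/1/1 1/0/0/0 1/0/0/1 1/0/1/0 1/0/1/1
under TSO → 0/0/0/0 0/0/0/1 0/0/1/0 0/0/1/1 0/1/0/0 0/1/0/1 0/1/1/1 1/0/0/0 1/0/0/1 1/0/1/0 1/0/1/1
under PSO → 0/0/0/0 0/0/0/1 0/0/1/0 0/0/1/1 0/1/0/0 0/1/0/1 0/1/1/0 0/1/1/1 1/0/0/0 1/0/0/1 1/0/1/0 1/0/1/1
target 0/0/1/0 ∈ {TSO,PSO}

SC:no TSO:yes PSO:yes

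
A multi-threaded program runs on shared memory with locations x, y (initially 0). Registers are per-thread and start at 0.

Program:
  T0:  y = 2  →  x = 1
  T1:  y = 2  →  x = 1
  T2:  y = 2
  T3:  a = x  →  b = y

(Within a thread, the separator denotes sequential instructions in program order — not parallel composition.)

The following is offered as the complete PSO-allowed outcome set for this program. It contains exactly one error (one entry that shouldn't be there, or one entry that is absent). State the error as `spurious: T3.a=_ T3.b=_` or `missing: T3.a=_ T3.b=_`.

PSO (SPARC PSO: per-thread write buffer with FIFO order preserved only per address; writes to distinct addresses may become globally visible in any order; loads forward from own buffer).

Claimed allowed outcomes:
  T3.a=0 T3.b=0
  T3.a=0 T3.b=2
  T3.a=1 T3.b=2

outcome vector order: (T3.a,T3.b)
under PSO → 00, 02, 10, 12
PSO∖claimed = {10}

missing: T3.a=1 T3.b=0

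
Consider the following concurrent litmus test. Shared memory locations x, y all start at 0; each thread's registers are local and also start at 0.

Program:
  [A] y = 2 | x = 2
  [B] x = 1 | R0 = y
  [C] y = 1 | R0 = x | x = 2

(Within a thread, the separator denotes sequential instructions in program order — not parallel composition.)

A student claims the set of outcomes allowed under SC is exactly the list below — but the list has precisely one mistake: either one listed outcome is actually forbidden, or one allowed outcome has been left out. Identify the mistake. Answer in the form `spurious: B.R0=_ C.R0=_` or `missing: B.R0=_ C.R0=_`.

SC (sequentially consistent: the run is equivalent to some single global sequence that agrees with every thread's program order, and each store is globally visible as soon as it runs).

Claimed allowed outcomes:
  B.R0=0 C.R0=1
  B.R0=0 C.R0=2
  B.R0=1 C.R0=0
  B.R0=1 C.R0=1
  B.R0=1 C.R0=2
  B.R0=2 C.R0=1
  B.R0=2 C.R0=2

missing: B.R0=2 C.R0=0

outcome vector order: (B.R0,C.R0)
under SC → <0 1>; <0 2>; <1 0>; <1 1>; <1 2>; <2 0>; <2 1>; <2 2>
SC∖claimed = {<2 0>}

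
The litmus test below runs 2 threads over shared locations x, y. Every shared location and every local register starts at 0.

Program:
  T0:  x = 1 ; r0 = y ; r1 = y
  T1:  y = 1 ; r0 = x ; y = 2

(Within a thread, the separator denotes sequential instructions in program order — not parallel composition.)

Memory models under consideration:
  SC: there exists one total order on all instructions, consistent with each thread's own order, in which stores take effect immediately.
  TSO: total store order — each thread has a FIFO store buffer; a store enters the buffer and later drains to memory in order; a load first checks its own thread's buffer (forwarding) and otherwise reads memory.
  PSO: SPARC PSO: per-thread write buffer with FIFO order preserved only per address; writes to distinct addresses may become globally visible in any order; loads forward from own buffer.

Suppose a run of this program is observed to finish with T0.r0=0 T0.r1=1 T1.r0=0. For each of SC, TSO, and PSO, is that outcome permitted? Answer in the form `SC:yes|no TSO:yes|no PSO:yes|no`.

outcome vector order: (T0.r0,T0.r1,T1.r0)
SC (9): 0/0/1 0/1/1 0/2/1 1/1/0 1/1/1 1/2/0 1/2/1 2/2/0 2/2/1
TSO (12): 0/0/0 0/0/1 0/1/0 0/1/1 0/2/0 0/2/1 1/1/0 1/1/1 1/2/0 1/2/1 2/2/0 2/2/1
PSO (12): 0/0/0 0/0/1 0/1/0 0/1/1 0/2/0 0/2/1 1/1/0 1/1/1 1/2/0 1/2/1 2/2/0 2/2/1
target 0/1/0 ∈ {TSO,PSO}

SC:no TSO:yes PSO:yes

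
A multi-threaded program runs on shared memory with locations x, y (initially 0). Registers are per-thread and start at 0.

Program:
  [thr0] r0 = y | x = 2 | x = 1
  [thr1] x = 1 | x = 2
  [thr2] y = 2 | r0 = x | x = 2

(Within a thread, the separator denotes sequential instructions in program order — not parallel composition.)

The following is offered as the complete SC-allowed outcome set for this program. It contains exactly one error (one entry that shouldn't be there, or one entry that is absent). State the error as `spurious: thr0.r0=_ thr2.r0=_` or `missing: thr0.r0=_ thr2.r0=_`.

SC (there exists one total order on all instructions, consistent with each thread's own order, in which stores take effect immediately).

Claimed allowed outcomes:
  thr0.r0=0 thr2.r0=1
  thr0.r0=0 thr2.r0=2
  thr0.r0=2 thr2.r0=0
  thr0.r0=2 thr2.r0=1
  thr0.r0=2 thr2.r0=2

outcome vector order: (thr0.r0,thr2.r0)
[SC] allowed = {0/0, 0/1, 0/2, 2/0, 2/1, 2/2}
SC∖claimed = {0/0}

missing: thr0.r0=0 thr2.r0=0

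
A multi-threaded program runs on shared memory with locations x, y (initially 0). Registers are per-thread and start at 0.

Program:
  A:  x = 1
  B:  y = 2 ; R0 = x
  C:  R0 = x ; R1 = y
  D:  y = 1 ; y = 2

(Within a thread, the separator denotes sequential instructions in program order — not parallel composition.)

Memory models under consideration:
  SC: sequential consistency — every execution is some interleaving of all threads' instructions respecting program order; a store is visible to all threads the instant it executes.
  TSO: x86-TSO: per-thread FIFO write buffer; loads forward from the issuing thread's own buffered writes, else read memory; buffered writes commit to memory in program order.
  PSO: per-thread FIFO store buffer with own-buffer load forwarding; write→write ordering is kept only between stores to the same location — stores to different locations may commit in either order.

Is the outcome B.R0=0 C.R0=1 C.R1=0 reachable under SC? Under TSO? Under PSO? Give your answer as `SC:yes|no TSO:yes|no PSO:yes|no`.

SC:no TSO:yes PSO:yes

outcome vector order: (B.R0,C.R0,C.R1)
SC: 11 outcomes — {<0 0 0> <0 0 1> <0 0 2> <0 1 1> <0 1 2> <1 0 0> <1 0 1> <1 0 2> <1 1 0> <1 1 1> <1 1 2>}
TSO: 12 outcomes — {<0 0 0> <0 0 1> <0 0 2> <0 1 0> <0 1 1> <0 1 2> <1 0 0> <1 0 1> <1 0 2> <1 1 0> <1 1 1> <1 1 2>}
PSO: 12 outcomes — {<0 0 0> <0 0 1> <0 0 2> <0 1 0> <0 1 1> <0 1 2> <1 0 0> <1 0 1> <1 0 2> <1 1 0> <1 1 1> <1 1 2>}
target <0 1 0> ∈ {TSO,PSO}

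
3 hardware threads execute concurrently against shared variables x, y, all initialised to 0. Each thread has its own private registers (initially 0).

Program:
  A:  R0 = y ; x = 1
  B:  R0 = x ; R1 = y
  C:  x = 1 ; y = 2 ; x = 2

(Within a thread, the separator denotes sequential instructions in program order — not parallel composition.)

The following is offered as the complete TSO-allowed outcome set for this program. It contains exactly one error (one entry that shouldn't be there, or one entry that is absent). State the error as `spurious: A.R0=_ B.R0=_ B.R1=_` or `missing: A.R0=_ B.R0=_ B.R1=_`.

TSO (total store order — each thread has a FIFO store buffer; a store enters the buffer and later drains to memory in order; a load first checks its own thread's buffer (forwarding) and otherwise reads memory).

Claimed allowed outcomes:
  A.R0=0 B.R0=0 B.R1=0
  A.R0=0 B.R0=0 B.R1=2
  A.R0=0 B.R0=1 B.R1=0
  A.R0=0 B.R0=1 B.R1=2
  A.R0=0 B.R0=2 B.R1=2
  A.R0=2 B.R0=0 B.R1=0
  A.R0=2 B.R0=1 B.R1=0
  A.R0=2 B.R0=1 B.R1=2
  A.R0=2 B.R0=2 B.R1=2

outcome vector order: (A.R0,B.R0,B.R1)
[TSO] allowed = {<0 0 0> <0 0 2> <0 1 0> <0 1 2> <0 2 2> <2 0 0> <2 0 2> <2 1 0> <2 1 2> <2 2 2>}
TSO∖claimed = {<2 0 2>}

missing: A.R0=2 B.R0=0 B.R1=2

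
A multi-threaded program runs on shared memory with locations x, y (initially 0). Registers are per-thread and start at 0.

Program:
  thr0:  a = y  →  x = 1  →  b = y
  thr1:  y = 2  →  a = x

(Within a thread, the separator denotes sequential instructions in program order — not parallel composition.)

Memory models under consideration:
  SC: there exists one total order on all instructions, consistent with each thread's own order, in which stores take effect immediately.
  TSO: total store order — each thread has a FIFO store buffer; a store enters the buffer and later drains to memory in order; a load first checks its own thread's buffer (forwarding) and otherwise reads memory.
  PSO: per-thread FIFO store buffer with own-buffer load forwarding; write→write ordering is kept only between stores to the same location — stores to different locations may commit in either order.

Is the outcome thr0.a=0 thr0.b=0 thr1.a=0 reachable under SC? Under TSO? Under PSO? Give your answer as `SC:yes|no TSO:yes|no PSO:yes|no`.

SC:no TSO:yes PSO:yes

outcome vector order: (thr0.a,thr0.b,thr1.a)
SC (5): <0 0 1>; <0 2 0>; <0 2 1>; <2 2 0>; <2 2 1>
TSO (6): <0 0 0>; <0 0 1>; <0 2 0>; <0 2 1>; <2 2 0>; <2 2 1>
PSO (6): <0 0 0>; <0 0 1>; <0 2 0>; <0 2 1>; <2 2 0>; <2 2 1>
target <0 0 0> ∈ {TSO,PSO}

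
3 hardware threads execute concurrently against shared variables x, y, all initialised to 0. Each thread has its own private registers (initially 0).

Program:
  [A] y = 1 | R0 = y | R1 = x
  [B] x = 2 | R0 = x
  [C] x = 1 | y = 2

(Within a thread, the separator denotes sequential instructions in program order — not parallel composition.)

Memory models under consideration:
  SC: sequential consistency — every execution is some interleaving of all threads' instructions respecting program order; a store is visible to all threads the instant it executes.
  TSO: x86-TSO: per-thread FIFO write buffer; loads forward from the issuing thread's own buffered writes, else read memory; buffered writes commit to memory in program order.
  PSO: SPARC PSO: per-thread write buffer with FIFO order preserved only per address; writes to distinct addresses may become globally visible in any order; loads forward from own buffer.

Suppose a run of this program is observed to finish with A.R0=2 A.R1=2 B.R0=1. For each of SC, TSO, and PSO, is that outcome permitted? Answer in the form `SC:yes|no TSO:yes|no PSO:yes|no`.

outcome vector order: (A.R0,A.R1,B.R0)
[SC] allowed = {1/0/1; 1/0/2; 1/1/1; 1/1/2; 1/2/1; 1/2/2; 2/1/1; 2/1/2; 2/2/2}
[TSO] allowed = {1/0/1; 1/0/2; 1/1/1; 1/1/2; 1/2/1; 1/2/2; 2/1/1; 2/1/2; 2/2/2}
[PSO] allowed = {1/0/1; 1/0/2; 1/1/1; 1/1/2; 1/2/1; 1/2/2; 2/0/1; 2/0/2; 2/1/1; 2/1/2; 2/2/1; 2/2/2}
target 2/2/1 ∈ {PSO}

SC:no TSO:no PSO:yes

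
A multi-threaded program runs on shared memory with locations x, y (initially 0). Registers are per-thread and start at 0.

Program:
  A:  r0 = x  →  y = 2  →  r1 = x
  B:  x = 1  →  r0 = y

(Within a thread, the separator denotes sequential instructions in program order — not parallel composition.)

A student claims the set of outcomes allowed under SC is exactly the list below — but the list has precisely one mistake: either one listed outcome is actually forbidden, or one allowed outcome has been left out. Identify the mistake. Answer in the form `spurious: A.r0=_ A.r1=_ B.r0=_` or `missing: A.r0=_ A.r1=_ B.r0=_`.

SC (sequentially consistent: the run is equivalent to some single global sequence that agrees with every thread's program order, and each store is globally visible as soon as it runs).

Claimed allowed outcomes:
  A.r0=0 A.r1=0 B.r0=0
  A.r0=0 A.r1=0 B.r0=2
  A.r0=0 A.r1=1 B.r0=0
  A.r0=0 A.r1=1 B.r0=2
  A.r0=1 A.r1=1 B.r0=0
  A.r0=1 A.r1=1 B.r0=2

outcome vector order: (A.r0,A.r1,B.r0)
under SC → (0,0,2) (0,1,0) (0,1,2) (1,1,0) (1,1,2)
claimed∖SC = {(0,0,0)}

spurious: A.r0=0 A.r1=0 B.r0=0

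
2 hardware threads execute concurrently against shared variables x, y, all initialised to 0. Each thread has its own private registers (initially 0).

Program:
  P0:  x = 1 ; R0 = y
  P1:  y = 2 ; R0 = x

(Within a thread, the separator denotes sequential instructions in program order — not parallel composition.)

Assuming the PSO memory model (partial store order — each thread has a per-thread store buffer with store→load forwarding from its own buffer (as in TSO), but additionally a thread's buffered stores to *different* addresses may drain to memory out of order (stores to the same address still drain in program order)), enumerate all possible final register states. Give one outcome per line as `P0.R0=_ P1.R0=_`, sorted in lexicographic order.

outcome vector order: (P0.R0,P1.R0)
|PSO outcomes| = 4

P0.R0=0 P1.R0=0
P0.R0=0 P1.R0=1
P0.R0=2 P1.R0=0
P0.R0=2 P1.R0=1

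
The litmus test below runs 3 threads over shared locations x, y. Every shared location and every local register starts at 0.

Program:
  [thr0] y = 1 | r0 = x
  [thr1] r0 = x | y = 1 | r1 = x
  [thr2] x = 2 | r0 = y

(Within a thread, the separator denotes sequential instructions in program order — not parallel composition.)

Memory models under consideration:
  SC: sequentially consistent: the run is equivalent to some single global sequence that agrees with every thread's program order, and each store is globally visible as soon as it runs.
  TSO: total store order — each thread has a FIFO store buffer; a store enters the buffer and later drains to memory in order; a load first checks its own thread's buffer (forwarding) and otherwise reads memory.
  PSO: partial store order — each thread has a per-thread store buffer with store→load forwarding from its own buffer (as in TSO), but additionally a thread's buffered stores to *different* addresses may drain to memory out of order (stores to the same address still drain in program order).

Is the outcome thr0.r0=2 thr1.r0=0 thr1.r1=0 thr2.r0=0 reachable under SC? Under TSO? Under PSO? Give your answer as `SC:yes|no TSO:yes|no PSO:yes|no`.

outcome vector order: (thr0.r0,thr1.r0,thr1.r1,thr2.r0)
SC: 8 outcomes — {<0 0 0 1> <0 0 2 1> <0 2 2 1> <2 0 0 1> <2 0 2 0> <2 0 2 1> <2 2 2 0> <2 2 2 1>}
TSO: 12 outcomes — {<0 0 0 0> <0 0 0 1> <0 0 2 0> <0 0 2 1> <0 2 2 0> <0 2 2 1> <2 0 0 0> <2 0 0 1> <2 0 2 0> <2 0 2 1> <2 2 2 0> <2 2 2 1>}
PSO: 12 outcomes — {<0 0 0 0> <0 0 0 1> <0 0 2 0> <0 0 2 1> <0 2 2 0> <0 2 2 1> <2 0 0 0> <2 0 0 1> <2 0 2 0> <2 0 2 1> <2 2 2 0> <2 2 2 1>}
target <2 0 0 0> ∈ {TSO,PSO}

SC:no TSO:yes PSO:yes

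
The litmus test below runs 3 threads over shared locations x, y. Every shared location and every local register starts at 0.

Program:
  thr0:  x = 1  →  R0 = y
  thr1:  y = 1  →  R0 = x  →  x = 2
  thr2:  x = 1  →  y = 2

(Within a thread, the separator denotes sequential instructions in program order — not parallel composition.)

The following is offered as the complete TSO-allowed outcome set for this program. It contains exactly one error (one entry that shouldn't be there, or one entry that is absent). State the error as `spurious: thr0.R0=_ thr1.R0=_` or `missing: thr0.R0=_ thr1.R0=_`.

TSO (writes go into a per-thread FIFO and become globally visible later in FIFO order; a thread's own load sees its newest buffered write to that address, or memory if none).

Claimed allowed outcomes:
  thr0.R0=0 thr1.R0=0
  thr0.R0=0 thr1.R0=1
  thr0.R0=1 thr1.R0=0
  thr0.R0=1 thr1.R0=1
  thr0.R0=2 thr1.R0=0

missing: thr0.R0=2 thr1.R0=1

outcome vector order: (thr0.R0,thr1.R0)
TSO (6): <0 0>; <0 1>; <1 0>; <1 1>; <2 0>; <2 1>
TSO∖claimed = {<2 1>}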